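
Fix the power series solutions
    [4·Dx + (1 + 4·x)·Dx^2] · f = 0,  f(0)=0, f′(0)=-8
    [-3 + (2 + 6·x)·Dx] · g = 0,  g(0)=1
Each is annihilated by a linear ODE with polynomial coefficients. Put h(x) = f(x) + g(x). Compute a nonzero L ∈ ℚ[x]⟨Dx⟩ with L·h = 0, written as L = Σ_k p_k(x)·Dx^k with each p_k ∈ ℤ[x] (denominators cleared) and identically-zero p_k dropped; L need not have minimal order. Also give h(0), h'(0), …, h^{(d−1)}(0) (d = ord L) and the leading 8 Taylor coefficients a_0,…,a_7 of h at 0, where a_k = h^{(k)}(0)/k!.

L = (84 + 144·x)·Dx + (101 + 552·x + 720·x^2)·Dx^2 + (10 + 94·x + 288·x^2 + 288·x^3)·Dx^3  (order 3).
h: a_k = 1, -13/2, 119/8, -1967/48, 15979/128, -515783/1280, 4148377/3072, -66603667/14336, …
ICs: h(0) = 1, h′(0) = -13/2, h′′(0) = 119/4.

f: a_k = 0, -8, 16, -128/3, 128, -2048/5, 4096/3, -32768/7, …
g: a_k = 1, 3/2, -9/8, 27/16, -405/128, 1701/256, -15309/1024, 72171/2048, …
f+g: L₀ = lclm(L_f,L_g), ord ≤ 2+1.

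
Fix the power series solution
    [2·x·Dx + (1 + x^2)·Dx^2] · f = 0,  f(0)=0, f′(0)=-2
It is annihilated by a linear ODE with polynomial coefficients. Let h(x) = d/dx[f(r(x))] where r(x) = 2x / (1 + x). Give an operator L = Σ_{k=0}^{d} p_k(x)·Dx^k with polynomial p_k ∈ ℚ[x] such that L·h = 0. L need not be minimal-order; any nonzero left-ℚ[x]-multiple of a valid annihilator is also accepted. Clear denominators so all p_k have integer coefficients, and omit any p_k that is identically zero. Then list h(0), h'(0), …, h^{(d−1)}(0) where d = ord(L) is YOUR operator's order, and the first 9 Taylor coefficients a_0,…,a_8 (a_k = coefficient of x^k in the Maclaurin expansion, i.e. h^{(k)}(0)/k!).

L = (2 + 10·x) + (1 + 2·x + 5·x^2)·Dx  (order 1).
h: a_k = -4, 8, 4, -48, 76, 88, -556, 672, 1436, …
ICs: h(0) = -4.

f: a_k = 0, -2, 0, 2/3, 0, -2/5, 0, 2/7, 0, …
f∘r: x↦r, Dx↦Dx/r' in L_f ⇒ L₀.
Derive L from L₀ (diff closure).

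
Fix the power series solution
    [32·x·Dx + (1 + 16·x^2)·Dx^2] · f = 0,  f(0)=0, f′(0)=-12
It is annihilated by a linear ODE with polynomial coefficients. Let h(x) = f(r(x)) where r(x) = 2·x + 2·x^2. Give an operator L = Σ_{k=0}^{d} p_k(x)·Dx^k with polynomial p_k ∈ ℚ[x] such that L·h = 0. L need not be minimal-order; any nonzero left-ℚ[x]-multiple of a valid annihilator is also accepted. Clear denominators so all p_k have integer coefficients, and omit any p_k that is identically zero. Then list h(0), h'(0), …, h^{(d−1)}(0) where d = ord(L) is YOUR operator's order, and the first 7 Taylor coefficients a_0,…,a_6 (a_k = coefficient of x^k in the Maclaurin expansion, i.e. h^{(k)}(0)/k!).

f: a_k = 0, -12, 0, 64, 0, -3072/5, 0, …
f∘r: x↦r, Dx↦Dx/r' in L_f ⇒ L₀.
L = (-2 + 128·x + 512·x^2 + 768·x^3 + 384·x^4)·Dx + (1 + 2·x + 64·x^2 + 256·x^3 + 320·x^4 + 128·x^5)·Dx^2  (order 2).
h: a_k = 0, -24, -24, 512, 1536, -90624/5, -97792, …
ICs: h(0) = 0, h′(0) = -24.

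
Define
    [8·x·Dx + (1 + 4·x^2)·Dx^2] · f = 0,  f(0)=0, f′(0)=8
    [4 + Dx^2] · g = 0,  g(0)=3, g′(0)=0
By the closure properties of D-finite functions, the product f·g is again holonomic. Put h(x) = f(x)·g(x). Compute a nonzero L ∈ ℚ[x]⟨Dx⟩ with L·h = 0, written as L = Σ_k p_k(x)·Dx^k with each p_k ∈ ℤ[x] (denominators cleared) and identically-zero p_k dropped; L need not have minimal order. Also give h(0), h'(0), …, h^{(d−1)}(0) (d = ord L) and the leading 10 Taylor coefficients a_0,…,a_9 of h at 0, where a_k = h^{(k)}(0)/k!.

L = (80 + 832·x^2 + 1408·x^4 + 2048·x^6 + 2048·x^8) + (96·x + 640·x^3 + 1536·x^5 + 2048·x^7)·Dx + (24 + 256·x^2 + 576·x^4 + 1024·x^6 + 1024·x^8)·Dx^2 + (24·x + 160·x^3 + 384·x^5 + 512·x^7)·Dx^3 + (1 + 12·x^2 + 56·x^4 + 128·x^6 + 128·x^8)·Dx^4  (order 4).
h: a_k = 0, 24, 0, -80, 0, 784/5, 0, -41632/105, 0, 370352/315, …
ICs: h(0) = 0, h′(0) = 24, h′′(0) = 0, h′′′(0) = -480.

f: a_k = 0, 8, 0, -32/3, 0, 128/5, 0, -512/7, 0, 2048/9, …
g: a_k = 3, 0, -6, 0, 2, 0, -4/15, 0, 2/105, 0, …
L₀ := L_f ⊗_s L_g (sym. prod.), ord ≤ 4.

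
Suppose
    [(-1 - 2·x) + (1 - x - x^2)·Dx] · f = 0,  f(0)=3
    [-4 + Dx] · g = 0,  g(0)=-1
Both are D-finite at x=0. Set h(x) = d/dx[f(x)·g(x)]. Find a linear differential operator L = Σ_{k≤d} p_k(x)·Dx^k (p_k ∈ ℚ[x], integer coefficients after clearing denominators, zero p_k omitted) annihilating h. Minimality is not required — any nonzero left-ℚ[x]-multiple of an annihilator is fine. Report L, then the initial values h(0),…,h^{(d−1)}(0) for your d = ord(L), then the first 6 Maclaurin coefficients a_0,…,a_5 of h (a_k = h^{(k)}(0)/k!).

L = (28 - 18·x - 34·x^2 + 16·x^3 + 16·x^4) + (-5 + 7·x + 7·x^2 - 6·x^3 - 4·x^4)·Dx  (order 1).
h: a_k = -15, -84, -267, -652, -1388, -2746, …
ICs: h(0) = -15.

f: a_k = 3, 3, 6, 9, 15, 24, …
g: a_k = -1, -4, -8, -32/3, -32/3, -128/15, …
Product ⇒ symmetric product L₀, ord ≤ 1.
h₀' ⇒ L via d/dx closure of L₀.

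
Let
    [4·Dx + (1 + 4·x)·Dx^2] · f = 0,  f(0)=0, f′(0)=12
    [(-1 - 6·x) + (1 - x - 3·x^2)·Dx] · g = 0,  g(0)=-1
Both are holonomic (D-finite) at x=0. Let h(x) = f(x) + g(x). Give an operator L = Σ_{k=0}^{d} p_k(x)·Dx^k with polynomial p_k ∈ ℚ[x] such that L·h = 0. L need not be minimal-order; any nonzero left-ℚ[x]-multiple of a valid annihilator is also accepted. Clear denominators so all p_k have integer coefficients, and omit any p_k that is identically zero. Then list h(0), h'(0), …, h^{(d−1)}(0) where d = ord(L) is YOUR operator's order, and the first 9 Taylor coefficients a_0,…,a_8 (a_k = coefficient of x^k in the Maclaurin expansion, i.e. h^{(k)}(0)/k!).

L = (-212 - 1072·x - 3144·x^2 - 2160·x^3 - 2592·x^4)·Dx + (-5 - 248·x - 1922·x^2 - 4308·x^3 - 4464·x^4 - 4320·x^5)·Dx^2 + (6 + 53·x + 108·x^2 - 110·x^3 - 519·x^4 - 1044·x^5 - 864·x^6)·Dx^3  (order 3).
h: a_k = -1, 11, -28, 57, -211, 2872/5, -2145, 47633/7, -25084, …
ICs: h(0) = -1, h′(0) = 11, h′′(0) = -56.

f: a_k = 0, 12, -24, 64, -192, 3072/5, -2048, 49152/7, -24576, …
g: a_k = -1, -1, -4, -7, -19, -40, -97, -217, -508, …
f+g: L₀ = lclm(L_f,L_g), ord ≤ 2+1.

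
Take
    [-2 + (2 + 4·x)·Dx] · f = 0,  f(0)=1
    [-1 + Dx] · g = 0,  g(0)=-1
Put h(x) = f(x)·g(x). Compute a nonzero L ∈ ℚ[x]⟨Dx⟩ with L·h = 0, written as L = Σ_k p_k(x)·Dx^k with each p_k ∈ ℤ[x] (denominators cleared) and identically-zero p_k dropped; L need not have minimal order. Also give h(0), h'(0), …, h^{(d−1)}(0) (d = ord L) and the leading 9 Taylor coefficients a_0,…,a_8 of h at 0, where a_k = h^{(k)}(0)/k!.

L = (-2 - 2·x) + (1 + 2·x)·Dx  (order 1).
h: a_k = -1, -2, -1, -2/3, 1/6, -7/15, 61/90, -347/315, 4591/2520, …
ICs: h(0) = -1.

f: a_k = 1, 1, -1/2, 1/2, -5/8, 7/8, -21/16, 33/16, -429/128, …
g: a_k = -1, -1, -1/2, -1/6, -1/24, -1/120, -1/720, -1/5040, -1/40320, …
f·g: L₀ = L_f ⊗_s L_g, ord ≤ 1·1.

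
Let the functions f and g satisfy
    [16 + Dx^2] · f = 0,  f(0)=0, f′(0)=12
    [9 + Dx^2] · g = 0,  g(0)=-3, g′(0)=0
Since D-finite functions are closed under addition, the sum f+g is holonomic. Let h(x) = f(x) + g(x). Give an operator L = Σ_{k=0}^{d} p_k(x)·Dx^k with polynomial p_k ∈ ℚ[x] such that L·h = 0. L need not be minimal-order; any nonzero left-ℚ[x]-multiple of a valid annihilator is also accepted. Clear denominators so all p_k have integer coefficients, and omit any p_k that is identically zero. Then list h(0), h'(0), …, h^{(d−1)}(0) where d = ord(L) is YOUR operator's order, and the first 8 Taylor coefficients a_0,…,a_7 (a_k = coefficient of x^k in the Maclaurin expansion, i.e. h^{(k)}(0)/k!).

f: a_k = 0, 12, 0, -32, 0, 128/5, 0, -1024/105, …
g: a_k = -3, 0, 27/2, 0, -81/8, 0, 243/80, 0, …
Weyl lclm of L_f,L_g ⇒ L₀ (ord ≤ 4).
L = 144 + 25·Dx^2 + Dx^4  (order 4).
h: a_k = -3, 12, 27/2, -32, -81/8, 128/5, 243/80, -1024/105, …
ICs: h(0) = -3, h′(0) = 12, h′′(0) = 27, h′′′(0) = -192.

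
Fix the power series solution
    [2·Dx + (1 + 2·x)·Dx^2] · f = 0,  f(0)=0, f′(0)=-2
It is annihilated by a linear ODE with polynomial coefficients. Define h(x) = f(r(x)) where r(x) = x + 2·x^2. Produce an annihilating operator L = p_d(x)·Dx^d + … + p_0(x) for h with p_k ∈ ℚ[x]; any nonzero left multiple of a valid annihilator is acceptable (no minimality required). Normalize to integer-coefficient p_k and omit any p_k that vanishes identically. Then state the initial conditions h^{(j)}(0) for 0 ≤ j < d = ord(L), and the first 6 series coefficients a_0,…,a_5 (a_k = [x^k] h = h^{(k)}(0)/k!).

f: a_k = 0, -2, 2, -8/3, 4, -32/5, …
L₀ from L_f via x↦r, Dx↦r'^{-1}Dx.
L = (-2 + 8·x + 16·x^2)·Dx + (1 + 6·x + 12·x^2 + 16·x^3)·Dx^2  (order 2).
h: a_k = 0, -2, -2, 16/3, -4, -32/5, …
ICs: h(0) = 0, h′(0) = -2.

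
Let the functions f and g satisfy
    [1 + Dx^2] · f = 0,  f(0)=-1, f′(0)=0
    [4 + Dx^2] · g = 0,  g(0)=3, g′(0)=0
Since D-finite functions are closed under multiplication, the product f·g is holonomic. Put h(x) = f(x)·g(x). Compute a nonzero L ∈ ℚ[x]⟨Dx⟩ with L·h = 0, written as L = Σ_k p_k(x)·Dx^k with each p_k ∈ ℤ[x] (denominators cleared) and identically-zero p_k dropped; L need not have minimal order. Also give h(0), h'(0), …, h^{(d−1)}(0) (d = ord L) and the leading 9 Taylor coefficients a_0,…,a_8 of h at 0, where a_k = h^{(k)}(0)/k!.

f: a_k = -1, 0, 1/2, 0, -1/24, 0, 1/720, 0, -1/40320, …
g: a_k = 3, 0, -6, 0, 2, 0, -4/15, 0, 2/105, …
Sym-product of L_f,L_g gives L₀ (≤ ord 4).
L = 9 + 10·Dx^2 + Dx^4  (order 4).
h: a_k = -3, 0, 15/2, 0, -41/8, 0, 73/48, 0, -3281/13440, …
ICs: h(0) = -3, h′(0) = 0, h′′(0) = 15, h′′′(0) = 0.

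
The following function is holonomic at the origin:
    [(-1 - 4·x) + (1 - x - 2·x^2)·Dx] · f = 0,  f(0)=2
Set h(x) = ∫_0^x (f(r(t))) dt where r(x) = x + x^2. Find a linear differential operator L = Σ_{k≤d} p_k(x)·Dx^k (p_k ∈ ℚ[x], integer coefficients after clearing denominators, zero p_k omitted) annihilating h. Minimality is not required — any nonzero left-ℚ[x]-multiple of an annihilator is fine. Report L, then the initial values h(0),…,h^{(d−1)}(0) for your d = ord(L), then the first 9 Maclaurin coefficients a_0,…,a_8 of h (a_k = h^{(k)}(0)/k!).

f: a_k = 2, 2, 6, 10, 22, 42, 86, 170, 342, …
Change of var in L_f (x↦r) gives L₀.
∫: right-multiply L₀ by Dx.
L = (1 + 6·x + 12·x^2 + 8·x^3)·Dx + (-1 + x + 3·x^2 + 4·x^3 + 2·x^4)·Dx^2  (order 2).
h: a_k = 0, 2, 1, 8/3, 11/2, 58/5, 80/3, 438/7, 597/4, …
ICs: h(0) = 0, h′(0) = 2.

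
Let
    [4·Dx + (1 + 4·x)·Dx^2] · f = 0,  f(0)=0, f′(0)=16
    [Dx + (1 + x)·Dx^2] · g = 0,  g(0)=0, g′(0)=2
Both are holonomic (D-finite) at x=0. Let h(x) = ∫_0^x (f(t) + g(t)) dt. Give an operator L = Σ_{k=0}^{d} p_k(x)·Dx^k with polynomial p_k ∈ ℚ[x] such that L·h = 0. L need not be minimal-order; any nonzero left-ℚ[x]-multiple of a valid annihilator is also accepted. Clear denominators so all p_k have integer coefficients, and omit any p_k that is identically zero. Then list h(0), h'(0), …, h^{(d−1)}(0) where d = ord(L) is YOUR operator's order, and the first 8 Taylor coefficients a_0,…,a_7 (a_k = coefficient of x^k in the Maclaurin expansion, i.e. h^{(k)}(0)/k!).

L = 8·Dx^2 + (10 + 16·x)·Dx^3 + (1 + 5·x + 4·x^2)·Dx^4  (order 4).
h: a_k = 0, 0, 9, -11, 43/2, -513/10, 683/5, -2731/7, …
ICs: h(0) = 0, h′(0) = 0, h′′(0) = 18, h′′′(0) = -66.

f: a_k = 0, 16, -32, 256/3, -256, 4096/5, -8192/3, 65536/7, …
g: a_k = 0, 2, -1, 2/3, -1/2, 2/5, -1/3, 2/7, …
f+g: L₀ = lclm(L_f,L_g), ord ≤ 2+2.
∫: right-multiply L₀ by Dx.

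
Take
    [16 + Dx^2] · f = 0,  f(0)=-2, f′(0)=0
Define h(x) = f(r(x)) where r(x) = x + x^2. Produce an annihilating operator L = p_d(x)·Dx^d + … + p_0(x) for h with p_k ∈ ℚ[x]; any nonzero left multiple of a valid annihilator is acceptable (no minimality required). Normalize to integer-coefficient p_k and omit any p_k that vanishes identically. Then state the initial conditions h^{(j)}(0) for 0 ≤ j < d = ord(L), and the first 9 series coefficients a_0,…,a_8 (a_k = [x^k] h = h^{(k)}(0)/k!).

L = (16 + 96·x + 192·x^2 + 128·x^3) - 2·Dx + (1 + 2·x)·Dx^2  (order 2).
h: a_k = -2, 0, 16, 32, -16/3, -256/3, -5248/45, -256/15, 46016/315, …
ICs: h(0) = -2, h′(0) = 0.

f: a_k = -2, 0, 16, 0, -64/3, 0, 512/45, 0, -1024/315, …
h₀=f(r): pull back L_f along r ⇒ L₀.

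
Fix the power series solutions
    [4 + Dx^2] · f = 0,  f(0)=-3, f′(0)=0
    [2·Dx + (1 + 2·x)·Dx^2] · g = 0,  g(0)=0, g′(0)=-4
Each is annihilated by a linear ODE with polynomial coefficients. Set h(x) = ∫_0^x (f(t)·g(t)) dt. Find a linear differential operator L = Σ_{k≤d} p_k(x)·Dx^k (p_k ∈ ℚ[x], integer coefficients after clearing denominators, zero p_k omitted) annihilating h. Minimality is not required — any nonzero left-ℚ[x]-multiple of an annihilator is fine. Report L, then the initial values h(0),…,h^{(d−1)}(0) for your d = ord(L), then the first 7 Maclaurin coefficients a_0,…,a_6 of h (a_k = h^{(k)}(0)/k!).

f: a_k = -3, 0, 6, 0, -2, 0, 4/15, …
g: a_k = 0, -4, 4, -16/3, 8, -64/5, 64/3, …
L₀ := L_f ⊗_s L_g (sym. prod.), ord ≤ 4.
∫: right-multiply L₀ by Dx.
L = (-48 + 192·x + 1216·x^2 + 2048·x^3 + 1024·x^4)·Dx + (32 + 320·x + 768·x^2 + 512·x^3)·Dx^2 + (160·x + 672·x^2 + 1024·x^3 + 512·x^4)·Dx^3 + (8 + 80·x + 192·x^2 + 128·x^3)·Dx^4 + (3 + 28·x + 92·x^2 + 128·x^3 + 64·x^4)·Dx^5  (order 5).
h: a_k = 0, 0, 6, -4, -2, 0, 12/5, …
ICs: h(0) = 0, h′(0) = 0, h′′(0) = 12, h′′′(0) = -24, h′′′′(0) = -48.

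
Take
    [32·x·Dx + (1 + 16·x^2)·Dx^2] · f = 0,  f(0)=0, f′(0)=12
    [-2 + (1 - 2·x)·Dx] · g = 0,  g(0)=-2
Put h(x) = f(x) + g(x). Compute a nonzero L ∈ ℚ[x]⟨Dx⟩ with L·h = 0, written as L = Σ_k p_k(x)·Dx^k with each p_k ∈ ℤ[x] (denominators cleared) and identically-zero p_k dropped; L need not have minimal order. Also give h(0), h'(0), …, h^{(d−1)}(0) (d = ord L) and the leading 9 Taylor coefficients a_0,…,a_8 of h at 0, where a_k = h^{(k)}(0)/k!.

f: a_k = 0, 12, 0, -64, 0, 3072/5, 0, -49152/7, 0, …
g: a_k = -2, -4, -8, -16, -32, -64, -128, -256, -512, …
Sum ⇒ L₀ = lclm(L_f,L_g) in ℚ(x)⟨Dx⟩.
L = (32 - 256·x - 1536·x^2)·Dx + (-14 + 32·x + 160·x^2 - 1536·x^3)·Dx^2 + (1 + 6·x + 96·x^3 - 256·x^4)·Dx^3  (order 3).
h: a_k = -2, 8, -8, -80, -32, 2752/5, -128, -50944/7, -512, …
ICs: h(0) = -2, h′(0) = 8, h′′(0) = -16.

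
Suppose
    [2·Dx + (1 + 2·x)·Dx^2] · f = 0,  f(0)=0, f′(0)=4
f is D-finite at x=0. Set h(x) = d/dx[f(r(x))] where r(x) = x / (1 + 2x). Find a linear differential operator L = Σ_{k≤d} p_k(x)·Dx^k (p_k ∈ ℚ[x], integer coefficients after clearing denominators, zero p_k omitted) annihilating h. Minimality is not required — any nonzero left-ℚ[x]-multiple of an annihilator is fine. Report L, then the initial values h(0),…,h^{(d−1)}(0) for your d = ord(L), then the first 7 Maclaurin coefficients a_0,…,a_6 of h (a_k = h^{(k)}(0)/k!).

L = (6 + 16·x) + (1 + 6·x + 8·x^2)·Dx  (order 1).
h: a_k = 4, -24, 112, -480, 1984, -8064, 32512, …
ICs: h(0) = 4.

f: a_k = 0, 4, -4, 16/3, -8, 64/5, -64/3, …
h₀=f(r): pull back L_f along r ⇒ L₀.
Differentiate: ansatz ord ≤ ord L₀ ⇒ L.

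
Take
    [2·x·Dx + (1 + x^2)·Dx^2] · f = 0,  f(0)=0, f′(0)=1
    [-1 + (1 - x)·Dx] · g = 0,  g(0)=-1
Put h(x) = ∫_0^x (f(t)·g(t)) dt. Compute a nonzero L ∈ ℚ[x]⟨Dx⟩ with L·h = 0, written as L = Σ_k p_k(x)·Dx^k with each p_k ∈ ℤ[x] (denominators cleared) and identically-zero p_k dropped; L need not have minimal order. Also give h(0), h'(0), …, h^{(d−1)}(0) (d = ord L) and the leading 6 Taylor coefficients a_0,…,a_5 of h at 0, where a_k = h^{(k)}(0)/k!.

f: a_k = 0, 1, 0, -1/3, 0, 1/5, …
g: a_k = -1, -1, -1, -1, -1, -1, …
Sym-product of L_f,L_g gives L₀ (≤ ord 2).
h=∫h₀ ⇒ L = L₀·Dx.
L = 2·x·Dx + (2 - 2·x + 4·x^2)·Dx^2 + (-1 + x - x^2 + x^3)·Dx^3  (order 3).
h: a_k = 0, 0, -1/2, -1/3, -1/6, -2/15, …
ICs: h(0) = 0, h′(0) = 0, h′′(0) = -1.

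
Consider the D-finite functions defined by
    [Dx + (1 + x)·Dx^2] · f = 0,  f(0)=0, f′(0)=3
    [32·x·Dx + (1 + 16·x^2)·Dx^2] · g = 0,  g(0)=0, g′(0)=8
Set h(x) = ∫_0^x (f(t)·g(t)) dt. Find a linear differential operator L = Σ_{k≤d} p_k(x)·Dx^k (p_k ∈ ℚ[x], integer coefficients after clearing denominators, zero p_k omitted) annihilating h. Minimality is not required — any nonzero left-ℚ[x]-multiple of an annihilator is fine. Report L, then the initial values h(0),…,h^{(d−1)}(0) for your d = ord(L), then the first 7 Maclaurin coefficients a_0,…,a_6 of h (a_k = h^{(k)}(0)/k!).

f: a_k = 0, 3, -3/2, 1, -3/4, 3/5, -1/2, …
g: a_k = 0, 8, 0, -128/3, 0, 2048/5, 0, …
Sym-product of L_f,L_g gives L₀ (≤ ord 4).
h=∫₀ˣh₀: take L = L₀·Dx.
L = (4224 + 8384·x + 204800·x^2 + 531456·x^3 + 491520·x^4 + 212992·x^5 + 262144·x^7)·Dx^2 + (4098 + 28864·x + 258368·x^2 + 1045504·x^3 + 1798144·x^4 + 1523712·x^5 + 573440·x^6 + 786432·x^7 + 917504·x^8)·Dx^3 + (132 + 8644·x + 37632·x^2 + 196032·x^3 + 614400·x^4 + 955392·x^5 + 786432·x^6 + 540672·x^7 + 786432·x^8 + 524288·x^9)·Dx^4 + (65 + 258·x + 2497·x^2 + 8576·x^3 + 30336·x^4 + 76800·x^5 + 118272·x^6 + 98304·x^7 + 98304·x^8 + 131072·x^9 + 65536·x^10)·Dx^5  (order 5).
h: a_k = 0, 0, 0, 8, -3, -24, 29/3, …
ICs: h(0) = 0, h′(0) = 0, h′′(0) = 0, h′′′(0) = 48, h′′′′(0) = -72.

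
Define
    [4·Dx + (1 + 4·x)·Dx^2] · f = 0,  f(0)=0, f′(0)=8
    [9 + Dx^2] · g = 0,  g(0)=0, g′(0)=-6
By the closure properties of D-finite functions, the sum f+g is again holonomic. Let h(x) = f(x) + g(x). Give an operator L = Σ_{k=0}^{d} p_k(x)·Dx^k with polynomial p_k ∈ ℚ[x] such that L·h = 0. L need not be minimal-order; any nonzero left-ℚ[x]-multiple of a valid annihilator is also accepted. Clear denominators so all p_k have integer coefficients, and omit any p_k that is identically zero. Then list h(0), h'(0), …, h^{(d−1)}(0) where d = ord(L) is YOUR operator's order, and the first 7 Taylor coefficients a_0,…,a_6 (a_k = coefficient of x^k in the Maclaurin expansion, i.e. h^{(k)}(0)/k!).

f: a_k = 0, 8, -16, 128/3, -128, 2048/5, -4096/3, …
g: a_k = 0, -6, 0, 9, 0, -81/20, 0, …
f+g: L₀ = lclm(L_f,L_g), ord ≤ 2+2.
L = (3780 + 2592·x + 5184·x^2)·Dx + (369 + 2124·x + 3888·x^2 + 5184·x^3)·Dx^2 + (420 + 288·x + 576·x^2)·Dx^3 + (41 + 236·x + 432·x^2 + 576·x^3)·Dx^4  (order 4).
h: a_k = 0, 2, -16, 155/3, -128, 8111/20, -4096/3, …
ICs: h(0) = 0, h′(0) = 2, h′′(0) = -32, h′′′(0) = 310.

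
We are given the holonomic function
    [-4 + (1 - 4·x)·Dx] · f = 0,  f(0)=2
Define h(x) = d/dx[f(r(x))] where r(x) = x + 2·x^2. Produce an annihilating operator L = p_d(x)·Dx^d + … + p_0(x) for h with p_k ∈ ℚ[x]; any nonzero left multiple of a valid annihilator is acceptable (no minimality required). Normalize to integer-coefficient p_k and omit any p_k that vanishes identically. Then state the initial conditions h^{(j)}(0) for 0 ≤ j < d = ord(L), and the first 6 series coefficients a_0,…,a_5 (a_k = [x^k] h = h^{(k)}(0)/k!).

L = (12 + 48·x + 96·x^2) + (-1 + 24·x^2 + 32·x^3)·Dx  (order 1).
h: a_k = 8, 96, 768, 5632, 38400, 251904, …
ICs: h(0) = 8.

f: a_k = 2, 8, 32, 128, 512, 2048, …
f∘r: x↦r, Dx↦Dx/r' in L_f ⇒ L₀.
h₀' ⇒ L via d/dx closure of L₀.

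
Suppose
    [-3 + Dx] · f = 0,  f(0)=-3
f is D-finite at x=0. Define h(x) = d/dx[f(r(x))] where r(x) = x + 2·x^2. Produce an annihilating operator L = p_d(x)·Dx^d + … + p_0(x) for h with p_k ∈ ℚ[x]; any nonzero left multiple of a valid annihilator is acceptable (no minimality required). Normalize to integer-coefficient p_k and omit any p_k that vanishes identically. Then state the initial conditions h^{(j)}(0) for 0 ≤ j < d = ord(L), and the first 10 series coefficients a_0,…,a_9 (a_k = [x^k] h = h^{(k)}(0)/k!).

f: a_k = -3, -9, -27/2, -27/2, -81/8, -243/40, -243/80, -729/560, -2187/4480, -729/4480, …
Substitute x→r, Dx→(1/r')Dx; clear ⇒ L₀.
h₀' ⇒ L via d/dx closure of L₀.
L = (7 + 24·x + 48·x^2) + (-1 - 4·x)·Dx  (order 1).
h: a_k = -9, -63, -405/2, -1161/2, -9963/8, -99549/40, -338661/80, -760671/112, -6274503/640, -60280767/4480, …
ICs: h(0) = -9.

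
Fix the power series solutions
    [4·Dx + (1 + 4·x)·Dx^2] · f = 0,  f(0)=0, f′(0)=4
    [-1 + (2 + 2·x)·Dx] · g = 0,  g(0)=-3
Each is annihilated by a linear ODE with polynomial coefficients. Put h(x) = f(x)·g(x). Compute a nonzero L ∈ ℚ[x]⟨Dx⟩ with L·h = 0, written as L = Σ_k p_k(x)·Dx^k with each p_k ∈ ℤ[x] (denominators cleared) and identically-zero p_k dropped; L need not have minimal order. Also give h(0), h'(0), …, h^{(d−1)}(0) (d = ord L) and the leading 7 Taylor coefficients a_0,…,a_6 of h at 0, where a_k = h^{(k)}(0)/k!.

f: a_k = 0, 4, -8, 64/3, -64, 1024/5, -2048/3, …
g: a_k = -3, -3/2, 3/8, -3/16, 15/128, -21/256, 63/1024, …
Sym-product of L_f,L_g gives L₀ (≤ ord 2).
L = (-5 + 4·x) + (12 + 12·x)·Dx + (4 + 24·x + 36·x^2 + 16·x^3)·Dx^2  (order 2).
h: a_k = 0, -12, 18, -101/2, 625/4, -81349/160, 547691/320, …
ICs: h(0) = 0, h′(0) = -12.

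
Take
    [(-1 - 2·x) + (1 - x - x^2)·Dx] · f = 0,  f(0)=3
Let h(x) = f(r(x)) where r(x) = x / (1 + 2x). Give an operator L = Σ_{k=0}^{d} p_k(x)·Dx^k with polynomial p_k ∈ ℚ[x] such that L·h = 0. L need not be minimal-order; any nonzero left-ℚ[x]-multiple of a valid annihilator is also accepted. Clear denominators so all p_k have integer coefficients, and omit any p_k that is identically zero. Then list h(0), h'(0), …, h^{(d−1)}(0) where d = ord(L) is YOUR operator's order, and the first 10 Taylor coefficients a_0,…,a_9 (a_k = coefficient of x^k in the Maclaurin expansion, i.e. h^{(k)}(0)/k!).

f: a_k = 3, 3, 6, 9, 15, 24, 39, 63, 102, 165, …
Substitute x→r, Dx→(1/r')Dx; clear ⇒ L₀.
L = (-1 - 4·x) + (1 + 5·x + 7·x^2 + 2·x^3)·Dx  (order 1).
h: a_k = 3, 3, 0, -3, 9, -24, 63, -165, 432, -1131, …
ICs: h(0) = 3.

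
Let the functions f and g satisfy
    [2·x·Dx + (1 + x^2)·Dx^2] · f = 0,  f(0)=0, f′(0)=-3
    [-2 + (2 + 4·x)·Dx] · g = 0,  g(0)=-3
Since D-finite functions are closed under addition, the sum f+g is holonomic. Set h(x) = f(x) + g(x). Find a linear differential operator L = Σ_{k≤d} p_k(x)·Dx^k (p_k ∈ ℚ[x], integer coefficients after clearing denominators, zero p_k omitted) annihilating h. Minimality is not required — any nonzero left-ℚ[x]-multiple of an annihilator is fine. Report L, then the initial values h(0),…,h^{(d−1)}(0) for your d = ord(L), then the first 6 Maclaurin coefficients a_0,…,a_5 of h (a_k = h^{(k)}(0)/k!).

f: a_k = 0, -3, 0, 1, 0, -3/5, …
g: a_k = -3, -3, 3/2, -3/2, 15/8, -21/8, …
Sum ⇒ L₀ = lclm(L_f,L_g) in ℚ(x)⟨Dx⟩.
L = (-4 - 20·x + 12·x^2 + 12·x^3)·Dx + (-10 - 16·x - 16·x^2 + 48·x^3 + 42·x^4)·Dx^2 + (-2 + 12·x^2 + 12·x^3 + 14·x^4 + 12·x^5)·Dx^3  (order 3).
h: a_k = -3, -6, 3/2, -1/2, 15/8, -129/40, …
ICs: h(0) = -3, h′(0) = -6, h′′(0) = 3.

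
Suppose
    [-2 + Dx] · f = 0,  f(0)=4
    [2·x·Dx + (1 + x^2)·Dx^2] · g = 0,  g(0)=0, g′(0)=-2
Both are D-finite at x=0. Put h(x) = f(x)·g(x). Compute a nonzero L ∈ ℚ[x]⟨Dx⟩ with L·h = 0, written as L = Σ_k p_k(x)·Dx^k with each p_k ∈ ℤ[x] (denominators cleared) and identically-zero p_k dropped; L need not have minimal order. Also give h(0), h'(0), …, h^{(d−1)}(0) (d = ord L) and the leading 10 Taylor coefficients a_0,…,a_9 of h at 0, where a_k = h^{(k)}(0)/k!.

f: a_k = 4, 8, 8, 16/3, 8/3, 16/15, 16/45, 32/315, 8/315, 16/2835, …
g: a_k = 0, -2, 0, 2/3, 0, -2/5, 0, 2/7, 0, -2/9, …
Sym-product of L_f,L_g gives L₀ (≤ ord 2).
L = (4 - 4·x + 4·x^2) + (-4 + 2·x - 4·x^2)·Dx + (1 + x^2)·Dx^2  (order 2).
h: a_k = 0, -8, -16, -40/3, -16/3, -8/5, -16/9, -104/105, 208/315, 488/945, …
ICs: h(0) = 0, h′(0) = -8.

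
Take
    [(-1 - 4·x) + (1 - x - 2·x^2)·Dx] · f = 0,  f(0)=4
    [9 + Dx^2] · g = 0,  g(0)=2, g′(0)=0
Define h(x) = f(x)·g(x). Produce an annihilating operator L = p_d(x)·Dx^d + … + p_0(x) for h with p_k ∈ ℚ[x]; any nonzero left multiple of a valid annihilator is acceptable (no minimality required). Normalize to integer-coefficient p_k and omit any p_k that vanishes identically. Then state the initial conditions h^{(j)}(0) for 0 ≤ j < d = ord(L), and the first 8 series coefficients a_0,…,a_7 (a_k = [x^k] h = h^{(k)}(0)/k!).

f: a_k = 4, 4, 12, 20, 44, 84, 172, 340, …
g: a_k = 2, 0, -9, 0, 27/4, 0, -81/40, 0, …
Sym-product of L_f,L_g gives L₀ (≤ ord 2).
L = (-5 + 9·x + 18·x^2) + (2 + 8·x)·Dx + (-1 + x + 2·x^2)·Dx^2  (order 2).
h: a_k = 8, 8, -12, 4, 7, 15, 209/10, 509/10, …
ICs: h(0) = 8, h′(0) = 8.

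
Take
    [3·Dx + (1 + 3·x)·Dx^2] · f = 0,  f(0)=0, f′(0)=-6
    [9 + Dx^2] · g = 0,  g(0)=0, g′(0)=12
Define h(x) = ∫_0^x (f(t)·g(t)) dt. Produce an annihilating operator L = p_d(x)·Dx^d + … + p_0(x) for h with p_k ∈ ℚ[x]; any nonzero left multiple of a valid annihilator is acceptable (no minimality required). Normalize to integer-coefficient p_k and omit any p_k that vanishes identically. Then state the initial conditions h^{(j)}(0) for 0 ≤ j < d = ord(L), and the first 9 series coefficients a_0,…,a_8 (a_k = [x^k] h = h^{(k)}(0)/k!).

L = (-81 + 486·x + 4617·x^2 + 11664·x^3 + 8748·x^4)·Dx + (36 + 540·x + 1944·x^2 + 1944·x^3)·Dx^2 + (180·x + 1134·x^2 + 2592·x^3 + 1944·x^4)·Dx^3 + (4 + 60·x + 216·x^2 + 216·x^3)·Dx^4 + (1 + 14·x + 69·x^2 + 144·x^3 + 108·x^4)·Dx^5  (order 5).
h: a_k = 0, 0, 0, -24, 27, -108/5, 54, -891/7, 22599/80, …
ICs: h(0) = 0, h′(0) = 0, h′′(0) = 0, h′′′(0) = -144, h′′′′(0) = 648.

f: a_k = 0, -6, 9, -18, 81/2, -486/5, 243, -4374/7, 6561/4, …
g: a_k = 0, 12, 0, -18, 0, 81/10, 0, -243/140, 0, …
h₀=f·g: eliminate ⇒ L₀, order ≤ 2·2.
h=∫h₀ ⇒ L = L₀·Dx.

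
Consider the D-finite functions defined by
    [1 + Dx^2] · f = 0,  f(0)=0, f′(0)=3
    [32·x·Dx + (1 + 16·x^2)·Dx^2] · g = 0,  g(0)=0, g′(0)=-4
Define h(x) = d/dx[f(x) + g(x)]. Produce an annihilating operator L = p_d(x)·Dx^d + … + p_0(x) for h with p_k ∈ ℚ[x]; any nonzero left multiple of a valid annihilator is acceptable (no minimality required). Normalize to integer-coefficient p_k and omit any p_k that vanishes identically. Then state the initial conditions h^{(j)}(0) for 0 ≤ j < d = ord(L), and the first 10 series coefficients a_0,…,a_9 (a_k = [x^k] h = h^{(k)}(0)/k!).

f: a_k = 0, 3, 0, -1/2, 0, 1/40, 0, -1/1680, 0, 1/120960, …
g: a_k = 0, -4, 0, 64/3, 0, -1024/5, 0, 16384/7, 0, -262144/9, …
f+g: L₀ = lclm(L_f,L_g), ord ≤ 2+2.
Derive L from L₀ (diff closure).
L = (-6112·x + 99328·x^3 + 8192·x^5) + (-31 + 1072·x^2 + 25344·x^4 + 4096·x^6)·Dx + (-6112·x + 99328·x^3 + 8192·x^5)·Dx^2 + (-31 + 1072·x^2 + 25344·x^4 + 4096·x^6)·Dx^3  (order 3).
h: a_k = -1, 0, 125/2, 0, -8191/8, 0, 3932159/240, 0, -3523215359/13440, 0, …
ICs: h(0) = -1, h′(0) = 0, h′′(0) = 125.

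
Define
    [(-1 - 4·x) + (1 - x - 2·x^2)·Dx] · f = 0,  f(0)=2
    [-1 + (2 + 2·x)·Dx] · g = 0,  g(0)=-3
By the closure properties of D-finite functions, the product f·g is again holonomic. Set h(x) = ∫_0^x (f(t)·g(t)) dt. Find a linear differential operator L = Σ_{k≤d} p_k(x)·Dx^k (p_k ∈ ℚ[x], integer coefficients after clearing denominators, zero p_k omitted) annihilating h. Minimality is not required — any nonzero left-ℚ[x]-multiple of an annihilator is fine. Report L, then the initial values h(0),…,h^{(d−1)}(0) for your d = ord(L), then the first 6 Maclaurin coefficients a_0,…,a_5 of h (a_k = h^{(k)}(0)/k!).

L = (3 + 6·x)·Dx + (-2 + 2·x + 4·x^2)·Dx^2  (order 2).
h: a_k = 0, -6, -9/2, -27/4, -309/32, -5049/320, …
ICs: h(0) = 0, h′(0) = -6.

f: a_k = 2, 2, 6, 10, 22, 42, …
g: a_k = -3, -3/2, 3/8, -3/16, 15/128, -21/256, …
h₀=f·g: eliminate ⇒ L₀, order ≤ 1·1.
Integrate: L := L₀·Dx.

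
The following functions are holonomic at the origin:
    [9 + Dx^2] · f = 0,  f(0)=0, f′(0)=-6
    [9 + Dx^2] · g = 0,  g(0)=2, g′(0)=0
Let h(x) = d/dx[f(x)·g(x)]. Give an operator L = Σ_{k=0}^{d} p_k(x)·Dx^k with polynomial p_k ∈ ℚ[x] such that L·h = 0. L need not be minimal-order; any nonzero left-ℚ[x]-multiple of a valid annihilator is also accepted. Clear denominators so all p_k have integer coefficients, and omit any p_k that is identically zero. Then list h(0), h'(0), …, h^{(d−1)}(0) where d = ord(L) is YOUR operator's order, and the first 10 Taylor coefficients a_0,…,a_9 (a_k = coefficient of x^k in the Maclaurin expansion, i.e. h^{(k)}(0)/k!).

L = 36 + Dx^2  (order 2).
h: a_k = -12, 0, 216, 0, -648, 0, 3888/5, 0, -17496/35, 0, …
ICs: h(0) = -12, h′(0) = 0.

f: a_k = 0, -6, 0, 9, 0, -81/20, 0, 243/280, 0, -243/2240, …
g: a_k = 2, 0, -9, 0, 27/4, 0, -81/40, 0, 729/2240, 0, …
L₀ := L_f ⊗_s L_g (sym. prod.), ord ≤ 4.
h₀' ⇒ L via d/dx closure of L₀.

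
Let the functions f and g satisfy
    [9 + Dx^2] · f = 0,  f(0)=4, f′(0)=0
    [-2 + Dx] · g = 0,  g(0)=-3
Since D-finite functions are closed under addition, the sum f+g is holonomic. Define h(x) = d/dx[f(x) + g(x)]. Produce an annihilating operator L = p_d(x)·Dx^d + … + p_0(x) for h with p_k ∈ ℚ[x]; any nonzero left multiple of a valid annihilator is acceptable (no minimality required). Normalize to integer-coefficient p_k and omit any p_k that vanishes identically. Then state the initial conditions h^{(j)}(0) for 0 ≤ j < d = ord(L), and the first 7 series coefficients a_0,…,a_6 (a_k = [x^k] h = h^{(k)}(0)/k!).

L = 18 - 9·Dx + 2·Dx^2 - Dx^3  (order 3).
h: a_k = -6, -48, -12, 46, -4, -259/10, -8/15, …
ICs: h(0) = -6, h′(0) = -48, h′′(0) = -24.

f: a_k = 4, 0, -18, 0, 27/2, 0, -81/20, …
g: a_k = -3, -6, -6, -4, -2, -4/5, -4/15, …
h₀=f+g: left-lcm gives L₀, ord ≤ 3.
Differentiate: ansatz ord ≤ ord L₀ ⇒ L.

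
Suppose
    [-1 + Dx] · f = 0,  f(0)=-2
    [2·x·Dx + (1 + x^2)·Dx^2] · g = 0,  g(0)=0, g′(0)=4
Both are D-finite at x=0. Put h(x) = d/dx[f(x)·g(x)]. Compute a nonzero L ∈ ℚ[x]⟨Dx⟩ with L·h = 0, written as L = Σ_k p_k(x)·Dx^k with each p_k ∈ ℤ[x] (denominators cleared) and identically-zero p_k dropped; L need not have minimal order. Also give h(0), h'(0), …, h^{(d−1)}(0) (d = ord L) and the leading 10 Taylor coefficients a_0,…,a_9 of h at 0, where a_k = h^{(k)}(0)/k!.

L = (1 + 5·x - 3·x^2 + x^3) + (-6·x + 4·x^2 - 2·x^3)·Dx + (-1 + x - x^2 + x^3)·Dx^2  (order 2).
h: a_k = -8, -16, -4, 16/3, -3, -22/3, 31/10, 452/63, -1151/336, -161309/22680, …
ICs: h(0) = -8, h′(0) = -16.

f: a_k = -2, -2, -1, -1/3, -1/12, -1/60, -1/360, -1/2520, -1/20160, -1/181440, …
g: a_k = 0, 4, 0, -4/3, 0, 4/5, 0, -4/7, 0, 4/9, …
f·g: L₀ = L_f ⊗_s L_g, ord ≤ 1·2.
Derive L from L₀ (diff closure).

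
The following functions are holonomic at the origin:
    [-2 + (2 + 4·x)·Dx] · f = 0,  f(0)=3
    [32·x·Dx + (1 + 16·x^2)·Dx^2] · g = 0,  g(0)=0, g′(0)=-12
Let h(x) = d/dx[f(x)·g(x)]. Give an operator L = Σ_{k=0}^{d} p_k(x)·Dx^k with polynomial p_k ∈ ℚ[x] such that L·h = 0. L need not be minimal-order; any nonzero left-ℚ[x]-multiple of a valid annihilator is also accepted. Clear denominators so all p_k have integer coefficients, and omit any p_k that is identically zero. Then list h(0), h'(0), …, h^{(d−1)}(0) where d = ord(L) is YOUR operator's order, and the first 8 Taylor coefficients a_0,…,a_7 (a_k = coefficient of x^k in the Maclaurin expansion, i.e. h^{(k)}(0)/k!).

L = (29 + 320·x - 1120·x^2 - 3072·x^3 - 768·x^4) + (38 + 300·x - 576·x^2 - 6656·x^3 - 10752·x^4 - 3072·x^5)·Dx + (3 - 20·x - 84·x^2 - 512·x^3 - 2176·x^4 - 3072·x^5 - 1024·x^6)·Dx^2  (order 2).
h: a_k = -36, -72, 630, 696, -19167/2, -53361/5, 3067959/20, 5666442/35, …
ICs: h(0) = -36, h′(0) = -72.

f: a_k = 3, 3, -3/2, 3/2, -15/8, 21/8, -63/16, 99/16, …
g: a_k = 0, -12, 0, 64, 0, -3072/5, 0, 49152/7, …
h₀=f·g: eliminate ⇒ L₀, order ≤ 1·2.
h=h₀': d/dx-closure on L₀ ⇒ L.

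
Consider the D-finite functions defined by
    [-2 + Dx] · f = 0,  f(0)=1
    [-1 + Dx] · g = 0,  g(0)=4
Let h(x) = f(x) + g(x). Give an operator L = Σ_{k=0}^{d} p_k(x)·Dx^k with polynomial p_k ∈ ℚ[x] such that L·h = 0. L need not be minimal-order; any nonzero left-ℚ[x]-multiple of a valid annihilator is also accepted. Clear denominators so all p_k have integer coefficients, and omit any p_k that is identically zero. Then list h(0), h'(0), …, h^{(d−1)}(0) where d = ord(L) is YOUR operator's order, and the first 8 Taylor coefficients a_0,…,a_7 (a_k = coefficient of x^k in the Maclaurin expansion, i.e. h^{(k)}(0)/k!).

L = 2 - 3·Dx + Dx^2  (order 2).
h: a_k = 5, 6, 4, 2, 5/6, 3/10, 17/180, 11/420, …
ICs: h(0) = 5, h′(0) = 6.

f: a_k = 1, 2, 2, 4/3, 2/3, 4/15, 4/45, 8/315, …
g: a_k = 4, 4, 2, 2/3, 1/6, 1/30, 1/180, 1/1260, …
f+g: L₀ = lclm(L_f,L_g), ord ≤ 1+1.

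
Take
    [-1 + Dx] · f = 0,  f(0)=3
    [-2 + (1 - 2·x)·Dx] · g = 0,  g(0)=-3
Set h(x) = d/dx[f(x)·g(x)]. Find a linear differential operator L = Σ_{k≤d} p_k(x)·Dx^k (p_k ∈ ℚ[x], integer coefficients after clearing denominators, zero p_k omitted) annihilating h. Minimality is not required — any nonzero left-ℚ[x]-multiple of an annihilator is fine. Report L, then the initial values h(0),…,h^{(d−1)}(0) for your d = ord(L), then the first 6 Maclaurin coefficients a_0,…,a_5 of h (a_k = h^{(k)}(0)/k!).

f: a_k = 3, 3, 3/2, 1/2, 1/8, 1/40, …
g: a_k = -3, -6, -12, -24, -48, -96, …
h₀=f·g: eliminate ⇒ L₀, order ≤ 1·1.
h₀' ⇒ L via d/dx closure of L₀.
L = (13 - 12·x + 4·x^2) + (-3 + 8·x - 4·x^2)·Dx  (order 1).
h: a_k = -27, -117, -711/2, -1899/2, -18993/8, -227919/40, …
ICs: h(0) = -27.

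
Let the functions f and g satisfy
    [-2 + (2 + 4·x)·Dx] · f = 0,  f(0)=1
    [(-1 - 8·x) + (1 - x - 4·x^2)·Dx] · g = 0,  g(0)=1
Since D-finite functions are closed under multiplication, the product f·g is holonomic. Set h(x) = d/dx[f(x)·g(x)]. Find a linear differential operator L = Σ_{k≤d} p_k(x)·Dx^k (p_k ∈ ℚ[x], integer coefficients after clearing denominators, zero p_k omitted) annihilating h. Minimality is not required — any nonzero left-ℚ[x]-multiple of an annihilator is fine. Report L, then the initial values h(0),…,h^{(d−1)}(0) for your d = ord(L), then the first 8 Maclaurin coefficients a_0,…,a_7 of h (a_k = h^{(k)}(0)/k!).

f: a_k = 1, 1, -1/2, 1/2, -5/8, 7/8, -21/16, 33/16, …
g: a_k = 1, 1, 5, 9, 29, 65, 181, 441, …
L₀ := L_f ⊗_s L_g (sym. prod.), ord ≤ 1.
h=h₀': d/dx-closure on L₀ ⇒ L.
L = (11 + 84·x + 243·x^2 + 360·x^3 + 240·x^4) + (-2 - 11·x - 9·x^2 + 58·x^3 + 144·x^4 + 96·x^5)·Dx  (order 1).
h: a_k = 2, 11, 42, 283/2, 1845/4, 11157/8, 8449/2, 195827/16, …
ICs: h(0) = 2.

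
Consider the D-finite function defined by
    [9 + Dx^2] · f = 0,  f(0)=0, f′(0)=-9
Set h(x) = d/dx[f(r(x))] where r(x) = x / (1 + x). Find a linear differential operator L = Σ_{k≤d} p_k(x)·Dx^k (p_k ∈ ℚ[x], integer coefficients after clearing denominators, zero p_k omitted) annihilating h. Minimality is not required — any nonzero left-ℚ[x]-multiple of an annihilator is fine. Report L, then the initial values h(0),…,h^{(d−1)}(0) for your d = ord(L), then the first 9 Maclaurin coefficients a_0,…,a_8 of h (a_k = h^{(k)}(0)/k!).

f: a_k = 0, -9, 0, 27/2, 0, -243/40, 0, 729/560, 0, …
Substitute x→r, Dx→(1/r')Dx; clear ⇒ L₀.
Derive L from L₀ (diff closure).
L = (15 + 12·x + 6·x^2) + (6 + 18·x + 18·x^2 + 6·x^3)·Dx + (1 + 4·x + 6·x^2 + 4·x^3 + x^4)·Dx^2  (order 2).
h: a_k = -9, 18, 27/2, -126, 2637/8, -2295/4, 58059/80, -5679/10, -804897/4480, …
ICs: h(0) = -9, h′(0) = 18.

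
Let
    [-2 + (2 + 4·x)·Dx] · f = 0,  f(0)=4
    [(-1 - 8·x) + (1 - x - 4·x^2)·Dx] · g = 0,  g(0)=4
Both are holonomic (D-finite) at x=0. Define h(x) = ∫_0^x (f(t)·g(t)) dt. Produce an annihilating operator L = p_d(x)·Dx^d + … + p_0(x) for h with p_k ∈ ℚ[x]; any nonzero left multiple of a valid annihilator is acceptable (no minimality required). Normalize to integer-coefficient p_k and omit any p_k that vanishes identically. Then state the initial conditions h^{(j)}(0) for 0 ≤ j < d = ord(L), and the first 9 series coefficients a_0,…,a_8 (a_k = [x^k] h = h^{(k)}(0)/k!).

L = (2 + 9·x + 12·x^2)·Dx + (-1 - x + 6·x^2 + 8·x^3)·Dx^2  (order 2).
h: a_k = 0, 16, 16, 88/3, 56, 566/5, 246, 3719/7, 1207, …
ICs: h(0) = 0, h′(0) = 16.

f: a_k = 4, 4, -2, 2, -5/2, 7/2, -21/4, 33/4, -429/32, …
g: a_k = 4, 4, 20, 36, 116, 260, 724, 1764, 4660, …
h₀=f·g: eliminate ⇒ L₀, order ≤ 1·1.
h=∫₀ˣh₀: take L = L₀·Dx.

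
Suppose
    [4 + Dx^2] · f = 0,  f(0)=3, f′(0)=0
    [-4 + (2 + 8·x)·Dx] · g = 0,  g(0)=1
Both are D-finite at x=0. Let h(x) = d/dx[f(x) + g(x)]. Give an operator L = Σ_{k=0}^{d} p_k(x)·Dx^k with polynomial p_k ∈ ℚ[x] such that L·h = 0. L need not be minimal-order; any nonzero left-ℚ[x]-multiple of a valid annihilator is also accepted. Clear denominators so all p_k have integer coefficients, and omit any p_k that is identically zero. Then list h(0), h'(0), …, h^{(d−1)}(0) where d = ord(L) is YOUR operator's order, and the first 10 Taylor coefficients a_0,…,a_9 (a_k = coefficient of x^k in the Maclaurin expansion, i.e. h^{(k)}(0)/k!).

L = (-32 - 16·x - 32·x^2) + (-4 - 24·x - 48·x^2 - 64·x^3)·Dx + (-8 - 4·x - 8·x^2)·Dx^2 + (-1 - 6·x - 12·x^2 - 16·x^3)·Dx^3  (order 3).
h: a_k = 2, -16, 12, -32, 140, -2528/5, 1848, -720704/105, 25740, -91891808/945, …
ICs: h(0) = 2, h′(0) = -16, h′′(0) = 24.

f: a_k = 3, 0, -6, 0, 2, 0, -4/15, 0, 2/105, 0, …
g: a_k = 1, 2, -2, 4, -10, 28, -84, 264, -858, 2860, …
f+g: L₀ = lclm(L_f,L_g), ord ≤ 2+1.
h=h₀': d/dx-closure on L₀ ⇒ L.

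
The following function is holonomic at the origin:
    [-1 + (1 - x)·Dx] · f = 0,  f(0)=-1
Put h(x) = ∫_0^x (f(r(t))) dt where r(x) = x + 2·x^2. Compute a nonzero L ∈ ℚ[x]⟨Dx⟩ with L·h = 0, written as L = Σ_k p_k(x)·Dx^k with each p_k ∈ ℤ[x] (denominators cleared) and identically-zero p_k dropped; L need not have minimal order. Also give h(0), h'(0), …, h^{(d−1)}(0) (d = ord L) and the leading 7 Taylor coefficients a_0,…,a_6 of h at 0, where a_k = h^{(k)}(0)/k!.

f: a_k = -1, -1, -1, -1, -1, -1, -1, …
h₀=f(r): pull back L_f along r ⇒ L₀.
h=∫₀ˣh₀: take L = L₀·Dx.
L = (1 + 4·x)·Dx + (-1 + x + 2·x^2)·Dx^2  (order 2).
h: a_k = 0, -1, -1/2, -1, -5/4, -11/5, -7/2, …
ICs: h(0) = 0, h′(0) = -1.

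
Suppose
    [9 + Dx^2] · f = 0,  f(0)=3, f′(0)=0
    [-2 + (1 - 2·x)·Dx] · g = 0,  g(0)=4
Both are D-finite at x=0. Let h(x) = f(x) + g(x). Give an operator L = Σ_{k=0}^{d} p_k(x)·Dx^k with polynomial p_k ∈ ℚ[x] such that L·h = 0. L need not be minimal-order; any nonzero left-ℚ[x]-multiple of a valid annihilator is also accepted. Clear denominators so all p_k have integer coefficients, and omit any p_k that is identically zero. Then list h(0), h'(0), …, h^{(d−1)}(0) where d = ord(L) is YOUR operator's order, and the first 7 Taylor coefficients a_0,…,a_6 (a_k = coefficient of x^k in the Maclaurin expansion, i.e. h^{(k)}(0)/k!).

f: a_k = 3, 0, -27/2, 0, 81/8, 0, -243/80, …
g: a_k = 4, 8, 16, 32, 64, 128, 256, …
Sum ⇒ L₀ = lclm(L_f,L_g) in ℚ(x)⟨Dx⟩.
L = (-594 + 648·x - 648·x^2) + (153 - 630·x + 972·x^2 - 648·x^3)·Dx + (-66 + 72·x - 72·x^2)·Dx^2 + (17 - 70·x + 108·x^2 - 72·x^3)·Dx^3  (order 3).
h: a_k = 7, 8, 5/2, 32, 593/8, 128, 20237/80, …
ICs: h(0) = 7, h′(0) = 8, h′′(0) = 5.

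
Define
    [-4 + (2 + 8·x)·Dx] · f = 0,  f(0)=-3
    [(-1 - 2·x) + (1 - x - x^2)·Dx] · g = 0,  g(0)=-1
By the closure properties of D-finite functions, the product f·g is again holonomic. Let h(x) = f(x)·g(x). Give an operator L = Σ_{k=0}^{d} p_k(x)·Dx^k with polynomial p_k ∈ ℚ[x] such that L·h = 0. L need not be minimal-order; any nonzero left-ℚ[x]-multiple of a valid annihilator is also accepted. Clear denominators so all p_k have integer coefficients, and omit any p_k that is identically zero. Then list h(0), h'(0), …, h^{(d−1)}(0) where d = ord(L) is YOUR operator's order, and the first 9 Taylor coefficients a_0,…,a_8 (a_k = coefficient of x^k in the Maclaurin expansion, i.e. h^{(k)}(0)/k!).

f: a_k = -3, -6, 6, -12, 30, -84, 252, -792, 2574, …
g: a_k = -1, -1, -2, -3, -5, -8, -13, -21, -34, …
h₀=f·g: eliminate ⇒ L₀, order ≤ 1·1.
L = (3 + 4·x + 6·x^2) + (-1 - 3·x + 5·x^2 + 4·x^3)·Dx  (order 1).
h: a_k = 3, 9, 6, 27, 3, 114, -135, 771, -1938, …
ICs: h(0) = 3.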